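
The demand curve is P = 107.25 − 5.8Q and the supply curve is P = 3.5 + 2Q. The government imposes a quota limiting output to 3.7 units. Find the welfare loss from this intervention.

359.52

Competitive equilibrium: 107.25 − 5.8Q = 3.5 + 2Q → Q* = 13.3013, P* = 30.1026.
At Q = 3.7: demand price = 107.25 − 5.8·3.7 = 85.79; supply price = 3.5 + 2·3.7 = 10.9.
ΔQ = 13.3013 − 3.7 = 9.6013; wedge = 85.79 − 10.9 = 74.89.
The triangle = ½ × 9.6013 × 74.89 = 359.52.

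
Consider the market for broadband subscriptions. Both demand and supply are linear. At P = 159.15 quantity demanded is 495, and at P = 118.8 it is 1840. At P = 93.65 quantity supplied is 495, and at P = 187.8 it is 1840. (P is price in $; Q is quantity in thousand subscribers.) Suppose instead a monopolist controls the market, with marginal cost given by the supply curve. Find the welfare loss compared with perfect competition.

Demand slope = (118.8 − 159.15)/(1840 − 495) = −0.03, so P = 174 − 0.03Q.
Supply slope = (187.8 − 93.65)/(1840 − 495) = 0.07, so P = 59 + 0.07Q.
Competitive equilibrium: 174 − 0.03Q = 59 + 0.07Q → Q* = 1150, P* = 139.5.
Marginal revenue: MR = 174 − 0.06Q. Set MR = MC: 174 − 0.06Q = 59 + 0.07Q → Q_m = 884.61538.
Price P_m = 174 − 0.03·884.61538 = 147.46154; MC(Q_m) = 59 + 0.07·884.61538 = 120.92308.
Competitive Q* = 1150, so ΔQ = 265.38462; wedge = 147.46154 − 120.92308 = 26.53846.
Deadweight loss = ½ × 265.38462 × 26.53846 = $3521.45 thousand.

$3521.45 thousand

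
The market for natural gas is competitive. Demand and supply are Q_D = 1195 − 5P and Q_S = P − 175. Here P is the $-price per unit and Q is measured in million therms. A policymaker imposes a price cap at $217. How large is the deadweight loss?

In inverse form: demand P = 239 − 0.2Q, supply P = 175 + Q.
Competitive equilibrium: 239 − 0.2Q = 175 + Q → Q* = 53.3333, P* = 228.3333.
At the ceiling P = 217, quantity supplied = (217 − 175)/1 = 42.
Willingness to pay at Q' = 42: 239 − 0.2·42 = 230.6.
ΔQ = 53.3333 − 42 = 11.3333; wedge = 230.6 − 217 = 13.6.
DWL = ½ × 11.3333 × 13.6 = $77.07 million.

$77.07 million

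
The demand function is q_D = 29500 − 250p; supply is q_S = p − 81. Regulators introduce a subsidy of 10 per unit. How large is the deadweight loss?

In inverse form: demand p = 118 − 0.004q, supply p = 81 + q.
Competitive equilibrium: 118 − 0.004q = 81 + q → q* = 36.8526, p* = 117.8526.
The subsidy lowers effective supply by 10: p = 71 + q.
New quantity: 118 − 0.004q = 71 + q → q' = 46.8127.
Overproduction Δq = 46.8127 − 36.8526 = 9.9601; wedge = subsidy = 10.
DWL = ½ × 9.9601 × 10 = 49.80.

49.80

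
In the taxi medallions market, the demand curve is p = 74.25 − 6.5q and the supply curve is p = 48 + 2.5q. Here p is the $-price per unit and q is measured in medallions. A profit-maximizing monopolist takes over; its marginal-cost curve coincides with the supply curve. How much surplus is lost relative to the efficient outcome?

Competitive equilibrium: 74.25 − 6.5q = 48 + 2.5q → q* = 2.9167, p* = 55.2917.
Marginal revenue: MR = 74.25 − 13q. Set MR = MC: 74.25 − 13q = 48 + 2.5q → q_m = 1.6935.
Price p_m = 74.25 − 6.5·1.6935 = 63.2423; MC(q_m) = 48 + 2.5·1.6935 = 52.2338.
Competitive q* = 2.9167, so Δq = 1.2232; wedge = 63.2423 − 52.2338 = 11.0085.
Welfare loss = ½ × 1.2232 × 11.0085 = $6.73.

$6.73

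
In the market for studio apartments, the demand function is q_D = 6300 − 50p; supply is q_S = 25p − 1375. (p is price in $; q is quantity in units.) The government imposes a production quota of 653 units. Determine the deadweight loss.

$8437.60

In inverse form: demand p = 126 − 0.02q, supply p = 55 + 0.04q.
Competitive equilibrium: 126 − 0.02q = 55 + 0.04q → q* = 1183.3333, p* = 102.3333.
At q = 653: demand price = 126 − 0.02·653 = 112.94; supply price = 55 + 0.04·653 = 81.12.
Δq = 1183.3333 − 653 = 530.3333; wedge = 112.94 − 81.12 = 31.82.
Deadweight loss = ½ × 530.3333 × 31.82 = $8437.60.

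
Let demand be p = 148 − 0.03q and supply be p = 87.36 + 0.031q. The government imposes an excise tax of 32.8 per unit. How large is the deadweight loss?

Competitive equilibrium: 148 − 0.03q = 87.36 + 0.031q → q* = 994.0984, p* = 118.177.
With the tax, the buyer price exceeds the seller price by 32.8: (148 − 0.03q) − (87.36 + 0.031q) = 32.8 → q' = 456.3934.
Δq = 994.0984 − 456.3934 = 537.705; the wedge equals the tax, 32.8.
Deadweight loss = ½ × 537.705 × 32.8 = 8818.36.

8818.36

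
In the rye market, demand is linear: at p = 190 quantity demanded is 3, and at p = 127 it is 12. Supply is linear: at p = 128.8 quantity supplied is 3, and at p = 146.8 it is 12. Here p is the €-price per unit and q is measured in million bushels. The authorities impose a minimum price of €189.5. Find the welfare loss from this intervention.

Demand slope = (127 − 190)/(12 − 3) = −7, so p = 211 − 7q.
Supply slope = (146.8 − 128.8)/(12 − 3) = 2, so p = 122.8 + 2q.
Competitive equilibrium: 211 − 7q = 122.8 + 2q → q* = 9.8, p* = 142.4.
At the floor p = 189.5, quantity demanded = (211 − 189.5)/7 = 3.0714.
Sellers' marginal cost at q' = 3.0714: 122.8 + 2·3.0714 = 128.9428.
Δq = 9.8 − 3.0714 = 6.7286; wedge = 189.5 − 128.9428 = 60.5572.
The triangle = ½ × 6.7286 × 60.5572 = €203.73 million.

€203.73 million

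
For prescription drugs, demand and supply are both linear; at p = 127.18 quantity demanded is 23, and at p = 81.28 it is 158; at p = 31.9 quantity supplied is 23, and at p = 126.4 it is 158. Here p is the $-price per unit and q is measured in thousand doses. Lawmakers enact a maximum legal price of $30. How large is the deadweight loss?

$4627.01 thousand

Demand slope = (81.28 − 127.18)/(158 − 23) = −0.34, so p = 135 − 0.34q.
Supply slope = (126.4 − 31.9)/(158 − 23) = 0.7, so p = 15.8 + 0.7q.
Competitive equilibrium: 135 − 0.34q = 15.8 + 0.7q → q* = 114.6154, p* = 96.0308.
At the ceiling p = 30, quantity supplied = (30 − 15.8)/0.7 = 20.2857.
Willingness to pay at q' = 20.2857: 135 − 0.34·20.2857 = 128.1029.
Δq = 114.6154 − 20.2857 = 94.3297; wedge = 128.1029 − 30 = 98.1029.
DWL = ½ × 94.3297 × 98.1029 = $4627.01 thousand.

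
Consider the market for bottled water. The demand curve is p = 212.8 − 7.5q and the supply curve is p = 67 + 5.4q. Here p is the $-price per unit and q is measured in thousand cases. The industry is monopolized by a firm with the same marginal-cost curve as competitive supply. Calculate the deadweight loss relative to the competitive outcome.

Competitive equilibrium: 212.8 − 7.5q = 67 + 5.4q → q* = 11.30233, p* = 128.03256.
Marginal revenue: MR = 212.8 − 15q. Set MR = MC: 212.8 − 15q = 67 + 5.4q → q_m = 7.14706.
Price p_m = 212.8 − 7.5·7.14706 = 159.19705; MC(q_m) = 67 + 5.4·7.14706 = 105.59412.
Competitive q* = 11.30233, so Δq = 4.15527; wedge = 159.19705 − 105.59412 = 53.60293.
Deadweight loss = ½ × 4.15527 × 53.60293 = $111.37 thousand.

$111.37 thousand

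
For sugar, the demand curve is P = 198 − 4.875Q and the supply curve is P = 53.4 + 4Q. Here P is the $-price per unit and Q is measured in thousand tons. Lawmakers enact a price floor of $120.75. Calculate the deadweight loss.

$0.89 thousand

Competitive equilibrium: 198 − 4.875Q = 53.4 + 4Q → Q* = 16.293, P* = 118.5718.
At the floor P = 120.75, quantity demanded = (198 − 120.75)/4.875 = 15.8462.
Sellers' marginal cost at Q' = 15.8462: 53.4 + 4·15.8462 = 116.7848.
ΔQ = 16.293 − 15.8462 = 0.4468; wedge = 120.75 − 116.7848 = 3.9652.
Welfare loss = ½ × 0.4468 × 3.9652 = $0.89 thousand.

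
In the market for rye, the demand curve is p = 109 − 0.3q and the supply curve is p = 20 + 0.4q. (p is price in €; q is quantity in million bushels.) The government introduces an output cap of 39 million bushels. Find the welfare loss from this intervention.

Competitive equilibrium: 109 − 0.3q = 20 + 0.4q → q* = 127.1429, p* = 70.8571.
At q = 39: demand price = 109 − 0.3·39 = 97.3; supply price = 20 + 0.4·39 = 35.6.
Δq = 127.1429 − 39 = 88.1429; wedge = 97.3 − 35.6 = 61.7.
DWL = ½ × 88.1429 × 61.7 = €2719.21 million.

€2719.21 million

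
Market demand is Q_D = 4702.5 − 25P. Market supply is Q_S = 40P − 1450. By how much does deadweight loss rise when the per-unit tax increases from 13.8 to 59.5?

25767.77

In inverse form: demand P = 188.1 − 0.04Q, supply P = 36.25 + 0.025Q.
Competitive equilibrium: 188.1 − 0.04Q = 36.25 + 0.025Q → Q* = 2336.1538, P* = 94.6538.
For a per-unit tax t: ΔQ = t/0.065, so DWL = ½·t·(t/0.065) = t²/0.13.
At t = 13.8: DWL = 1464.923. At t = 59.5: DWL = 27232.692.
Increase = 27232.692 − 1464.923 = 25767.77.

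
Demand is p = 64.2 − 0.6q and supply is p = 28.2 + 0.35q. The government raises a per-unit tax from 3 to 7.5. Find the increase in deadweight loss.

24.87

Competitive equilibrium: 64.2 − 0.6q = 28.2 + 0.35q → q* = 37.8947, p* = 41.4632.
For a per-unit tax t: Δq = t/0.95, so DWL = ½·t·(t/0.95) = t²/1.9.
At t = 3: DWL = 4.737. At t = 7.5: DWL = 29.605.
Increase = 29.605 − 4.737 = 24.87.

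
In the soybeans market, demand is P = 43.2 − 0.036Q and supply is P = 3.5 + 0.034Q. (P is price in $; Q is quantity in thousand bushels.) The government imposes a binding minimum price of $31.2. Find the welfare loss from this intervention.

Competitive equilibrium: 43.2 − 0.036Q = 3.5 + 0.034Q → Q* = 567.14286, P* = 22.78286.
At the floor P = 31.2, quantity demanded = (43.2 − 31.2)/0.036 = 333.33333.
Sellers' marginal cost at Q' = 333.33333: 3.5 + 0.034·333.33333 = 14.83333.
ΔQ = 567.14286 − 333.33333 = 233.80953; wedge = 31.2 − 14.83333 = 16.36667.
Welfare loss = ½ × 233.80953 × 16.36667 = $1913.34 thousand.

$1913.34 thousand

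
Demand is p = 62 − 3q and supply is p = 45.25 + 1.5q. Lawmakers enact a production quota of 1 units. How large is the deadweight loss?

16.67

Competitive equilibrium: 62 − 3q = 45.25 + 1.5q → q* = 3.7222, p* = 50.8333.
At q = 1: demand price = 62 − 3·1 = 59; supply price = 45.25 + 1.5·1 = 46.75.
Δq = 3.7222 − 1 = 2.7222; wedge = 59 − 46.75 = 12.25.
Deadweight loss = ½ × 2.7222 × 12.25 = 16.67.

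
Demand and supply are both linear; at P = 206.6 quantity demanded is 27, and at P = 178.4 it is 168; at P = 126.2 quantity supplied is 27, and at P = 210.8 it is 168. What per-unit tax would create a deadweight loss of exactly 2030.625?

57

Demand slope = (178.4 − 206.6)/(168 − 27) = −0.2, so P = 212 − 0.2Q.
Supply slope = (210.8 − 126.2)/(168 − 27) = 0.6, so P = 110 + 0.6Q.
Competitive equilibrium: 212 − 0.2Q = 110 + 0.6Q → Q* = 127.5, P* = 186.5.
A tax t gives ΔQ = t/0.8 and wedge t, so DWL = t²/1.6.
t²/1.6 = 2030.625 → t² = 3249 → t = 57.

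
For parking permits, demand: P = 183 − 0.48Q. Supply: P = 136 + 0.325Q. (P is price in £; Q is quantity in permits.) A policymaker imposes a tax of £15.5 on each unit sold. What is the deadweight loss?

£149.22

Competitive equilibrium: 183 − 0.48Q = 136 + 0.325Q → Q* = 58.3851, P* = 154.9752.
With the tax, the buyer price exceeds the seller price by 15.5: (183 − 0.48Q) − (136 + 0.325Q) = 15.5 → Q' = 39.1304.
ΔQ = 58.3851 − 39.1304 = 19.2547; the wedge equals the tax, 15.5.
DWL = ½ × 19.2547 × 15.5 = £149.22.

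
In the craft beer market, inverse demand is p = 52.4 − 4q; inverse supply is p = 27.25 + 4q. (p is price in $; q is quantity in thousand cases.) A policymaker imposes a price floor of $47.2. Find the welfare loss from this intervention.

Competitive equilibrium: 52.4 − 4q = 27.25 + 4q → q* = 3.1438, p* = 39.825.
At the floor p = 47.2, quantity demanded = (52.4 − 47.2)/4 = 1.3.
Sellers' marginal cost at q' = 1.3: 27.25 + 4·1.3 = 32.45.
Δq = 3.1438 − 1.3 = 1.8438; wedge = 47.2 − 32.45 = 14.75.
DWL = ½ × 1.8438 × 14.75 = $13.60 thousand.

$13.60 thousand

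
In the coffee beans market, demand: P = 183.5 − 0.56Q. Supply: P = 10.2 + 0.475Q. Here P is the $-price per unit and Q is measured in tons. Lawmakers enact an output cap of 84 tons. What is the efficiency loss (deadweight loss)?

Competitive equilibrium: 183.5 − 0.56Q = 10.2 + 0.475Q → Q* = 167.4396, P* = 89.7338.
At Q = 84: demand price = 183.5 − 0.56·84 = 136.46; supply price = 10.2 + 0.475·84 = 50.1.
ΔQ = 167.4396 − 84 = 83.4396; wedge = 136.46 − 50.1 = 86.36.
Deadweight loss = ½ × 83.4396 × 86.36 = $3602.92.

$3602.92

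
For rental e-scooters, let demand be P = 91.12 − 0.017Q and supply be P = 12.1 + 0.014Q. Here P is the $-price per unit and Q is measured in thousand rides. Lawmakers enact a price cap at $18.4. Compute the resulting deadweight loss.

Competitive equilibrium: 91.12 − 0.017Q = 12.1 + 0.014Q → Q* = 2549.03226, P* = 47.78645.
At the ceiling P = 18.4, quantity supplied = (18.4 − 12.1)/0.014 = 450.
Willingness to pay at Q' = 450: 91.12 − 0.017·450 = 83.47.
ΔQ = 2549.03226 − 450 = 2099.03226; wedge = 83.47 − 18.4 = 65.07.
Welfare loss = ½ × 2099.03226 × 65.07 = $68292.01 thousand.

$68292.01 thousand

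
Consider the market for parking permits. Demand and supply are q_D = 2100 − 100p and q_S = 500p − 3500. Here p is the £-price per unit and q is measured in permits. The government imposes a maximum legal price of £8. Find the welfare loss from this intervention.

£2666.67

In inverse form: demand p = 21 − 0.01q, supply p = 7 + 0.002q.
Competitive equilibrium: 21 − 0.01q = 7 + 0.002q → q* = 1166.6667, p* = 9.3333.
At the ceiling p = 8, quantity supplied = (8 − 7)/0.002 = 500.
Willingness to pay at q' = 500: 21 − 0.01·500 = 16.
Δq = 1166.6667 − 500 = 666.6667; wedge = 16 − 8 = 8.
The triangle = ½ × 666.6667 × 8 = £2666.67.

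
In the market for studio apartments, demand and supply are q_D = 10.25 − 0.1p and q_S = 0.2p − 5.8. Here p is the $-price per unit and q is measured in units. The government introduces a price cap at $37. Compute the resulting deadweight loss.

$81.675

In inverse form: demand p = 102.5 − 10q, supply p = 29 + 5q.
Competitive equilibrium: 102.5 − 10q = 29 + 5q → q* = 4.9, p* = 53.5.
At the ceiling p = 37, quantity supplied = (37 − 29)/5 = 1.6.
Willingness to pay at q' = 1.6: 102.5 − 10·1.6 = 86.5.
Δq = 4.9 − 1.6 = 3.3; wedge = 86.5 − 37 = 49.5.
The triangle = ½ × 3.3 × 49.5 = $81.675.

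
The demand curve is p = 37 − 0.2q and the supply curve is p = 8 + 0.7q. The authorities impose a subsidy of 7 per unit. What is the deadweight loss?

27.22

Competitive equilibrium: 37 − 0.2q = 8 + 0.7q → q* = 32.2222, p* = 30.5556.
The subsidy lowers effective supply by 7: p = 1 + 0.7q.
New quantity: 37 − 0.2q = 1 + 0.7q → q' = 40.
Overproduction Δq = 40 − 32.2222 = 7.7778; wedge = subsidy = 7.
Welfare loss = ½ × 7.7778 × 7 = 27.22.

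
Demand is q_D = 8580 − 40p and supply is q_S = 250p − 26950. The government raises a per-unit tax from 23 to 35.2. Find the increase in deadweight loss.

In inverse form: demand p = 214.5 − 0.025q, supply p = 107.8 + 0.004q.
Competitive equilibrium: 214.5 − 0.025q = 107.8 + 0.004q → q* = 3679.3103, p* = 122.5172.
For a per-unit tax t: Δq = t/0.029, so DWL = ½·t·(t/0.029) = t²/0.058.
At t = 23: DWL = 9120.69. At t = 35.2: DWL = 21362.759.
Increase = 21362.759 − 9120.69 = 12242.07.

12242.07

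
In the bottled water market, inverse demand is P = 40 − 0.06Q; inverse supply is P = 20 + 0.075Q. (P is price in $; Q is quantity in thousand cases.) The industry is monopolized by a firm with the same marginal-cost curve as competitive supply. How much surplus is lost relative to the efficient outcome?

$140.26 thousand

Competitive equilibrium: 40 − 0.06Q = 20 + 0.075Q → Q* = 148.1481, P* = 31.1111.
Marginal revenue: MR = 40 − 0.12Q. Set MR = MC: 40 − 0.12Q = 20 + 0.075Q → Q_m = 102.5641.
Price P_m = 40 − 0.06·102.5641 = 33.8462; MC(Q_m) = 20 + 0.075·102.5641 = 27.6923.
Competitive Q* = 148.1481, so ΔQ = 45.584; wedge = 33.8462 − 27.6923 = 6.1539.
Deadweight loss = ½ × 45.584 × 6.1539 = $140.26 thousand.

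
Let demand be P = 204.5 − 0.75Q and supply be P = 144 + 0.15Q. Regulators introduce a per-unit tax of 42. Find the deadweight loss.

980

Competitive equilibrium: 204.5 − 0.75Q = 144 + 0.15Q → Q* = 67.2222, P* = 154.0833.
With the tax, the buyer price exceeds the seller price by 42: (204.5 − 0.75Q) − (144 + 0.15Q) = 42 → Q' = 20.5556.
ΔQ = 67.2222 − 20.5556 = 46.6666; the wedge equals the tax, 42.
Deadweight loss = ½ × 46.6666 × 42 = 980.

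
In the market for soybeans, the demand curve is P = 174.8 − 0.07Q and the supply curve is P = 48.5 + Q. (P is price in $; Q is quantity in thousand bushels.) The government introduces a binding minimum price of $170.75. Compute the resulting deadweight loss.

$1937.59 thousand

Competitive equilibrium: 174.8 − 0.07Q = 48.5 + Q → Q* = 118.0374, P* = 166.5374.
At the floor P = 170.75, quantity demanded = (174.8 − 170.75)/0.07 = 57.8571.
Sellers' marginal cost at Q' = 57.8571: 48.5 + 1·57.8571 = 106.3571.
ΔQ = 118.0374 − 57.8571 = 60.1803; wedge = 170.75 − 106.3571 = 64.3929.
Welfare loss = ½ × 60.1803 × 64.3929 = $1937.59 thousand.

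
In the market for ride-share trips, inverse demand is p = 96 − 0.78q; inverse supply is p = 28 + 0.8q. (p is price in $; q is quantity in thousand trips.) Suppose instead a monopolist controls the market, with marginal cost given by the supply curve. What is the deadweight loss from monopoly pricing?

Competitive equilibrium: 96 − 0.78q = 28 + 0.8q → q* = 43.038, p* = 62.4304.
Marginal revenue: MR = 96 − 1.56q. Set MR = MC: 96 − 1.56q = 28 + 0.8q → q_m = 28.8136.
Price p_m = 96 − 0.78·28.8136 = 73.5254; MC(q_m) = 28 + 0.8·28.8136 = 51.0509.
Competitive q* = 43.038, so Δq = 14.2244; wedge = 73.5254 − 51.0509 = 22.4745.
Deadweight loss = ½ × 14.2244 × 22.4745 = $159.84 thousand.

$159.84 thousand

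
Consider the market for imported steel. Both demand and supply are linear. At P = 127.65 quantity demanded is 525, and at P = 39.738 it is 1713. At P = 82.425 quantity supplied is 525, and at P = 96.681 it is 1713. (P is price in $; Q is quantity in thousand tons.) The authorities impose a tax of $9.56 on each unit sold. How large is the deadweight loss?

Demand slope = (39.738 − 127.65)/(1713 − 525) = −0.074, so P = 166.5 − 0.074Q.
Supply slope = (96.681 − 82.425)/(1713 − 525) = 0.012, so P = 76.125 + 0.012Q.
Competitive equilibrium: 166.5 − 0.074Q = 76.125 + 0.012Q → Q* = 1050.8721, P* = 88.7355.
With the tax, the buyer price exceeds the seller price by 9.56: (166.5 − 0.074Q) − (76.125 + 0.012Q) = 9.56 → Q' = 939.7093.
ΔQ = 1050.8721 − 939.7093 = 111.1628; the wedge equals the tax, 9.56.
DWL = ½ × 111.1628 × 9.56 = $531.36 thousand.

$531.36 thousand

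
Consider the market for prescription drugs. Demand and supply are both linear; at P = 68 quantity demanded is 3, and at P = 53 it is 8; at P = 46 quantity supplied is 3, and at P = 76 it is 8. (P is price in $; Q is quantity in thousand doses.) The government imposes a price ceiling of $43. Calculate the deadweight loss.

$39.01 thousand

Demand slope = (53 − 68)/(8 − 3) = −3, so P = 77 − 3Q.
Supply slope = (76 − 46)/(8 − 3) = 6, so P = 28 + 6Q.
Competitive equilibrium: 77 − 3Q = 28 + 6Q → Q* = 5.4444, P* = 60.6667.
At the ceiling P = 43, quantity supplied = (43 − 28)/6 = 2.5.
Willingness to pay at Q' = 2.5: 77 − 3·2.5 = 69.5.
ΔQ = 5.4444 − 2.5 = 2.9444; wedge = 69.5 − 43 = 26.5.
DWL = ½ × 2.9444 × 26.5 = $39.01 thousand.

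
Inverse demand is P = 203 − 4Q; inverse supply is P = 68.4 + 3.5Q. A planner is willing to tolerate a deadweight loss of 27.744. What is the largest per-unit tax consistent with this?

20.4

Competitive equilibrium: 203 − 4Q = 68.4 + 3.5Q → Q* = 17.9467, P* = 131.2133.
A tax t gives ΔQ = t/7.5 and wedge t, so DWL = t²/15.
t²/15 = 27.744 → t² = 416.16 → t = 20.4.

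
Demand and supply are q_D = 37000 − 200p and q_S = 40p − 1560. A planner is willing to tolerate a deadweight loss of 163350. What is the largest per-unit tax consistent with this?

In inverse form: demand p = 185 − 0.005q, supply p = 39 + 0.025q.
Competitive equilibrium: 185 − 0.005q = 39 + 0.025q → q* = 4866.6667, p* = 160.6667.
A tax t gives Δq = t/0.03 and wedge t, so DWL = t²/0.06.
t²/0.06 = 163350 → t² = 9801 → t = 99.

99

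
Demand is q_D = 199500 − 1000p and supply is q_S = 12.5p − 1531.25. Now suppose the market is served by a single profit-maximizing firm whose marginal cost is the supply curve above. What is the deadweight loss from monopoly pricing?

5.44

In inverse form: demand p = 199.5 − 0.001q, supply p = 122.5 + 0.08q.
Competitive equilibrium: 199.5 − 0.001q = 122.5 + 0.08q → q* = 950.6173, p* = 198.5494.
Marginal revenue: MR = 199.5 − 0.002q. Set MR = MC: 199.5 − 0.002q = 122.5 + 0.08q → q_m = 939.0244.
Price p_m = 199.5 − 0.001·939.0244 = 198.561; MC(q_m) = 122.5 + 0.08·939.0244 = 197.622.
Competitive q* = 950.6173, so Δq = 11.5929; wedge = 198.561 − 197.622 = 0.939.
DWL = ½ × 11.5929 × 0.939 = 5.44.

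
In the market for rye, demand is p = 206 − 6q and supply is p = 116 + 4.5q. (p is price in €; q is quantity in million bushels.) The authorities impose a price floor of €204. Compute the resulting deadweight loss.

Competitive equilibrium: 206 − 6q = 116 + 4.5q → q* = 8.5714, p* = 154.5714.
At the floor p = 204, quantity demanded = (206 − 204)/6 = 0.3333.
Sellers' marginal cost at q' = 0.3333: 116 + 4.5·0.3333 = 117.4999.
Δq = 8.5714 − 0.3333 = 8.2381; wedge = 204 − 117.4999 = 86.5001.
Deadweight loss = ½ × 8.2381 × 86.5001 = €356.30 million.

€356.30 million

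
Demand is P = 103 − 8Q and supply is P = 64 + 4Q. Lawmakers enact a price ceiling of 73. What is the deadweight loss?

6

Competitive equilibrium: 103 − 8Q = 64 + 4Q → Q* = 3.25, P* = 77.
At the ceiling P = 73, quantity supplied = (73 − 64)/4 = 2.25.
Willingness to pay at Q' = 2.25: 103 − 8·2.25 = 85.
ΔQ = 3.25 − 2.25 = 1; wedge = 85 − 73 = 12.
DWL = ½ × 1 × 12 = 6.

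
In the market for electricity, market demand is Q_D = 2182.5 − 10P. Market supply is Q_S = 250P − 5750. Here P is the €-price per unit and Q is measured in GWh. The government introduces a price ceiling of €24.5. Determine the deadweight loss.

€117375.30

In inverse form: demand P = 218.25 − 0.1Q, supply P = 23 + 0.004Q.
Competitive equilibrium: 218.25 − 0.1Q = 23 + 0.004Q → Q* = 1877.4038, P* = 30.5096.
At the ceiling P = 24.5, quantity supplied = (24.5 − 23)/0.004 = 375.
Willingness to pay at Q' = 375: 218.25 − 0.1·375 = 180.75.
ΔQ = 1877.4038 − 375 = 1502.4038; wedge = 180.75 − 24.5 = 156.25.
Deadweight loss = ½ × 1502.4038 × 156.25 = €117375.30.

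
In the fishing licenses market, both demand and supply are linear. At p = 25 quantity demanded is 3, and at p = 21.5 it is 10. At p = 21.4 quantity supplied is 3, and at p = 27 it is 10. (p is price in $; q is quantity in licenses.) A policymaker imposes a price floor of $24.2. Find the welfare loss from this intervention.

$0.89

Demand slope = (21.5 − 25)/(10 − 3) = −0.5, so p = 26.5 − 0.5q.
Supply slope = (27 − 21.4)/(10 − 3) = 0.8, so p = 19 + 0.8q.
Competitive equilibrium: 26.5 − 0.5q = 19 + 0.8q → q* = 5.7692, p* = 23.6154.
At the floor p = 24.2, quantity demanded = (26.5 − 24.2)/0.5 = 4.6.
Sellers' marginal cost at q' = 4.6: 19 + 0.8·4.6 = 22.68.
Δq = 5.7692 − 4.6 = 1.1692; wedge = 24.2 − 22.68 = 1.52.
Welfare loss = ½ × 1.1692 × 1.52 = $0.89.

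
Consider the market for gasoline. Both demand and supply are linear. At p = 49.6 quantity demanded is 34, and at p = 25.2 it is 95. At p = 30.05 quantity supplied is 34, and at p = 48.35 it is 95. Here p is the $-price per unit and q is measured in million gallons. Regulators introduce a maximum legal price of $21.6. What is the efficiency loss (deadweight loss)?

$1101.34 million

Demand slope = (25.2 − 49.6)/(95 − 34) = −0.4, so p = 63.2 − 0.4q.
Supply slope = (48.35 − 30.05)/(95 − 34) = 0.3, so p = 19.85 + 0.3q.
Competitive equilibrium: 63.2 − 0.4q = 19.85 + 0.3q → q* = 61.9286, p* = 38.4286.
At the ceiling p = 21.6, quantity supplied = (21.6 − 19.85)/0.3 = 5.8333.
Willingness to pay at q' = 5.8333: 63.2 − 0.4·5.8333 = 60.8667.
Δq = 61.9286 − 5.8333 = 56.0953; wedge = 60.8667 − 21.6 = 39.2667.
The triangle = ½ × 56.0953 × 39.2667 = $1101.34 million.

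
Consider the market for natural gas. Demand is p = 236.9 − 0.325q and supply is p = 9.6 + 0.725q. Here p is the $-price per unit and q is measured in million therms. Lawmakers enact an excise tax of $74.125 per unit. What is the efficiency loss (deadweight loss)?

Competitive equilibrium: 236.9 − 0.325q = 9.6 + 0.725q → q* = 216.47619, p* = 166.54524.
With the tax, the buyer price exceeds the seller price by 74.125: (236.9 − 0.325q) − (9.6 + 0.725q) = 74.125 → q' = 145.88095.
Δq = 216.47619 − 145.88095 = 70.59524; the wedge equals the tax, 74.125.
DWL = ½ × 70.59524 × 74.125 = $2616.44 million.

$2616.44 million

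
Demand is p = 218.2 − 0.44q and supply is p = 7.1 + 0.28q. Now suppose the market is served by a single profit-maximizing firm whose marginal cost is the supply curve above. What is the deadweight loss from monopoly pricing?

Competitive equilibrium: 218.2 − 0.44q = 7.1 + 0.28q → q* = 293.1944, p* = 89.1944.
Marginal revenue: MR = 218.2 − 0.88q. Set MR = MC: 218.2 − 0.88q = 7.1 + 0.28q → q_m = 181.9828.
Price p_m = 218.2 − 0.44·181.9828 = 138.1276; MC(q_m) = 7.1 + 0.28·181.9828 = 58.0552.
Competitive q* = 293.1944, so Δq = 111.2116; wedge = 138.1276 − 58.0552 = 80.0724.
Welfare loss = ½ × 111.2116 × 80.0724 = 4452.49.

4452.49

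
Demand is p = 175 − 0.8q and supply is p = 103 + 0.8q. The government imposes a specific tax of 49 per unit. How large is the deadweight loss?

Competitive equilibrium: 175 − 0.8q = 103 + 0.8q → q* = 45, p* = 139.
With the tax, the buyer price exceeds the seller price by 49: (175 − 0.8q) − (103 + 0.8q) = 49 → q' = 14.375.
Δq = 45 − 14.375 = 30.625; the wedge equals the tax, 49.
DWL = ½ × 30.625 × 49 = 750.31.

750.31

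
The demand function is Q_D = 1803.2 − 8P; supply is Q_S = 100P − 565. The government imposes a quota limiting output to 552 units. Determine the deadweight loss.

In inverse form: demand P = 225.4 − 0.125Q, supply P = 5.65 + 0.01Q.
Competitive equilibrium: 225.4 − 0.125Q = 5.65 + 0.01Q → Q* = 1627.7778, P* = 21.9278.
At Q = 552: demand price = 225.4 − 0.125·552 = 156.4; supply price = 5.65 + 0.01·552 = 11.17.
ΔQ = 1627.7778 − 552 = 1075.7778; wedge = 156.4 − 11.17 = 145.23.
DWL = ½ × 1075.7778 × 145.23 = 78117.60.

78117.60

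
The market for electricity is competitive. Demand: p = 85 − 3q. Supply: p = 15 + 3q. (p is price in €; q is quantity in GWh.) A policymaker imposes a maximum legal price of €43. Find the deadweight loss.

Competitive equilibrium: 85 − 3q = 15 + 3q → q* = 11.6667, p* = 50.
At the ceiling p = 43, quantity supplied = (43 − 15)/3 = 9.3333.
Willingness to pay at q' = 9.3333: 85 − 3·9.3333 = 57.0001.
Δq = 11.6667 − 9.3333 = 2.3334; wedge = 57.0001 − 43 = 14.0001.
Deadweight loss = ½ × 2.3334 × 14.0001 = €16.33.

€16.33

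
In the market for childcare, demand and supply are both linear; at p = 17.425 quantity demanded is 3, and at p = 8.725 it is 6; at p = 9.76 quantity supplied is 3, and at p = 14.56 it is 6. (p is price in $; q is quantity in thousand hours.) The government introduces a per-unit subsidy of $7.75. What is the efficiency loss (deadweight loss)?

$6.67 thousand

Demand slope = (8.725 − 17.425)/(6 − 3) = −2.9, so p = 26.125 − 2.9q.
Supply slope = (14.56 − 9.76)/(6 − 3) = 1.6, so p = 4.96 + 1.6q.
Competitive equilibrium: 26.125 − 2.9q = 4.96 + 1.6q → q* = 4.7033, p* = 12.4853.
The subsidy lowers effective supply by 7.75: p = 1.6q − 2.79.
New quantity: 26.125 − 2.9q = 1.6q − 2.79 → q' = 6.4256.
Overproduction Δq = 6.4256 − 4.7033 = 1.7223; wedge = subsidy = 7.75.
The triangle = ½ × 1.7223 × 7.75 = $6.67 thousand.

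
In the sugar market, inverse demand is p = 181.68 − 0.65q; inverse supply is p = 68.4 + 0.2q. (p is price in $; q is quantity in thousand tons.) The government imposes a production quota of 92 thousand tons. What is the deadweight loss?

$723.89 thousand

Competitive equilibrium: 181.68 − 0.65q = 68.4 + 0.2q → q* = 133.2706, p* = 95.0541.
At q = 92: demand price = 181.68 − 0.65·92 = 121.88; supply price = 68.4 + 0.2·92 = 86.8.
Δq = 133.2706 − 92 = 41.2706; wedge = 121.88 − 86.8 = 35.08.
The triangle = ½ × 41.2706 × 35.08 = $723.89 thousand.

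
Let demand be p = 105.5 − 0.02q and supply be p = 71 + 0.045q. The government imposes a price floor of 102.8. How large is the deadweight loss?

5090.58

Competitive equilibrium: 105.5 − 0.02q = 71 + 0.045q → q* = 530.7692, p* = 94.8846.
At the floor p = 102.8, quantity demanded = (105.5 − 102.8)/0.02 = 135.
Sellers' marginal cost at q' = 135: 71 + 0.045·135 = 77.075.
Δq = 530.7692 − 135 = 395.7692; wedge = 102.8 − 77.075 = 25.725.
DWL = ½ × 395.7692 × 25.725 = 5090.58.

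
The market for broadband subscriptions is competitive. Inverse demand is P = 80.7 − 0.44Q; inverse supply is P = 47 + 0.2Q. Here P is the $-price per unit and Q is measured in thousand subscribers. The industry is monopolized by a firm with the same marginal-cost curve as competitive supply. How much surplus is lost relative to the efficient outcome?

$147.27 thousand

Competitive equilibrium: 80.7 − 0.44Q = 47 + 0.2Q → Q* = 52.6563, P* = 57.5313.
Marginal revenue: MR = 80.7 − 0.88Q. Set MR = MC: 80.7 − 0.88Q = 47 + 0.2Q → Q_m = 31.2037.
Price P_m = 80.7 − 0.44·31.2037 = 66.9704; MC(Q_m) = 47 + 0.2·31.2037 = 53.2407.
Competitive Q* = 52.6563, so ΔQ = 21.4526; wedge = 66.9704 − 53.2407 = 13.7297.
Welfare loss = ½ × 21.4526 × 13.7297 = $147.27 thousand.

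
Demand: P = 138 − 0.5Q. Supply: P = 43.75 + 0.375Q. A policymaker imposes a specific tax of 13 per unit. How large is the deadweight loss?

96.57

Competitive equilibrium: 138 − 0.5Q = 43.75 + 0.375Q → Q* = 107.7143, P* = 84.1429.
With the tax, the buyer price exceeds the seller price by 13: (138 − 0.5Q) − (43.75 + 0.375Q) = 13 → Q' = 92.8571.
ΔQ = 107.7143 − 92.8571 = 14.8572; the wedge equals the tax, 13.
The triangle = ½ × 14.8572 × 13 = 96.57.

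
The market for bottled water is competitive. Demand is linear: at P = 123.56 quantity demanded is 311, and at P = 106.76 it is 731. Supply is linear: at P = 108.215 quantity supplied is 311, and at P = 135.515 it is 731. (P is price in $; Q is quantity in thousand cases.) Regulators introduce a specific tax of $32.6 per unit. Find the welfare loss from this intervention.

Demand slope = (106.76 − 123.56)/(731 − 311) = −0.04, so P = 136 − 0.04Q.
Supply slope = (135.515 − 108.215)/(731 − 311) = 0.065, so P = 88 + 0.065Q.
Competitive equilibrium: 136 − 0.04Q = 88 + 0.065Q → Q* = 457.1429, P* = 117.7143.
With the tax, the buyer price exceeds the seller price by 32.6: (136 − 0.04Q) − (88 + 0.065Q) = 32.6 → Q' = 146.6667.
ΔQ = 457.1429 − 146.6667 = 310.4762; the wedge equals the tax, 32.6.
Welfare loss = ½ × 310.4762 × 32.6 = $5060.76 thousand.

$5060.76 thousand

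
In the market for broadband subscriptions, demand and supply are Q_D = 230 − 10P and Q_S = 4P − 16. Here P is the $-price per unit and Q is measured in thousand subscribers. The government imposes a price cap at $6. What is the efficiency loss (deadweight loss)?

In inverse form: demand P = 23 − 0.1Q, supply P = 4 + 0.25Q.
Competitive equilibrium: 23 − 0.1Q = 4 + 0.25Q → Q* = 54.2857, P* = 17.5714.
At the ceiling P = 6, quantity supplied = (6 − 4)/0.25 = 8.
Willingness to pay at Q' = 8: 23 − 0.1·8 = 22.2.
ΔQ = 54.2857 − 8 = 46.2857; wedge = 22.2 − 6 = 16.2.
Deadweight loss = ½ × 46.2857 × 16.2 = $374.91 thousand.

$374.91 thousand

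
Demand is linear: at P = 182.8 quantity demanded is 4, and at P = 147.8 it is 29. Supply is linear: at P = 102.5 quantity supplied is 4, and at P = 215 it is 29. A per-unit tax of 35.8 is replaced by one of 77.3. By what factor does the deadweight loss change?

4.662

Demand slope = (147.8 − 182.8)/(29 − 4) = −1.4, so P = 188.4 − 1.4Q.
Supply slope = (215 − 102.5)/(29 − 4) = 4.5, so P = 84.5 + 4.5Q.
Competitive equilibrium: 188.4 − 1.4Q = 84.5 + 4.5Q → Q* = 17.6102, P* = 163.7458.
For a per-unit tax t: ΔQ = t/5.9, so DWL = ½·t·(t/5.9) = t²/11.8.
At t = 35.8: DWL = 108.614. At t = 77.3: DWL = 506.381.
Ratio = (77.3/35.8)² = 4.662.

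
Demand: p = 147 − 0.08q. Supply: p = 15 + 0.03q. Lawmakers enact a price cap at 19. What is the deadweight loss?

62577.78

Competitive equilibrium: 147 − 0.08q = 15 + 0.03q → q* = 1200, p* = 51.
At the ceiling p = 19, quantity supplied = (19 − 15)/0.03 = 133.33333.
Willingness to pay at q' = 133.33333: 147 − 0.08·133.33333 = 136.33333.
Δq = 1200 − 133.33333 = 1066.66667; wedge = 136.33333 − 19 = 117.33333.
Deadweight loss = ½ × 1066.66667 × 117.33333 = 62577.78.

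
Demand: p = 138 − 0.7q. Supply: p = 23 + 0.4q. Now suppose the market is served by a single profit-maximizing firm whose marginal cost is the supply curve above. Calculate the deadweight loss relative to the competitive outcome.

Competitive equilibrium: 138 − 0.7q = 23 + 0.4q → q* = 104.5455, p* = 64.8182.
Marginal revenue: MR = 138 − 1.4q. Set MR = MC: 138 − 1.4q = 23 + 0.4q → q_m = 63.8889.
Price p_m = 138 − 0.7·63.8889 = 93.2778; MC(q_m) = 23 + 0.4·63.8889 = 48.5556.
Competitive q* = 104.5455, so Δq = 40.6566; wedge = 93.2778 − 48.5556 = 44.7222.
The triangle = ½ × 40.6566 × 44.7222 = 909.13.

909.13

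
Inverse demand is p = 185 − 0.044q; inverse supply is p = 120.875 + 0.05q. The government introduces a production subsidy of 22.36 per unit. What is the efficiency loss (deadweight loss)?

2659.41

Competitive equilibrium: 185 − 0.044q = 120.875 + 0.05q → q* = 682.1809, p* = 154.984.
The subsidy lowers effective supply by 22.36: p = 98.515 + 0.05q.
New quantity: 185 − 0.044q = 98.515 + 0.05q → q' = 920.0532.
Overproduction Δq = 920.0532 − 682.1809 = 237.8723; wedge = subsidy = 22.36.
DWL = ½ × 237.8723 × 22.36 = 2659.41.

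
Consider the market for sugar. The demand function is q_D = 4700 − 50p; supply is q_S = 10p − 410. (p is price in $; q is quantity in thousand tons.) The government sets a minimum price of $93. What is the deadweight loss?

In inverse form: demand p = 94 − 0.02q, supply p = 41 + 0.1q.
Competitive equilibrium: 94 − 0.02q = 41 + 0.1q → q* = 441.6667, p* = 85.1667.
At the floor p = 93, quantity demanded = (94 − 93)/0.02 = 50.
Sellers' marginal cost at q' = 50: 41 + 0.1·50 = 46.
Δq = 441.6667 − 50 = 391.6667; wedge = 93 − 46 = 47.
The triangle = ½ × 391.6667 × 47 = $9204.17 thousand.

$9204.17 thousand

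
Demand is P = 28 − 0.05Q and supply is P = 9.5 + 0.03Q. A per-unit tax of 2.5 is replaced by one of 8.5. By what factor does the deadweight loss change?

Competitive equilibrium: 28 − 0.05Q = 9.5 + 0.03Q → Q* = 231.25, P* = 16.4375.
For a per-unit tax t: ΔQ = t/0.08, so DWL = ½·t·(t/0.08) = t²/0.16.
At t = 2.5: DWL = 39.0625. At t = 8.5: DWL = 451.5625.
Ratio = (8.5/2.5)² = 11.56.

11.56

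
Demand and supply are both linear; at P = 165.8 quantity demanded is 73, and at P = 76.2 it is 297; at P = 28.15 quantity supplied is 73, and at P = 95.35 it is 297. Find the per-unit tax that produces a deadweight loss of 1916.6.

51.8

Demand slope = (76.2 − 165.8)/(297 − 73) = −0.4, so P = 195 − 0.4Q.
Supply slope = (95.35 − 28.15)/(297 − 73) = 0.3, so P = 6.25 + 0.3Q.
Competitive equilibrium: 195 − 0.4Q = 6.25 + 0.3Q → Q* = 269.6429, P* = 87.1429.
A tax t gives ΔQ = t/0.7 and wedge t, so DWL = t²/1.4.
t²/1.4 = 1916.6 → t² = 2683.24 → t = 51.8.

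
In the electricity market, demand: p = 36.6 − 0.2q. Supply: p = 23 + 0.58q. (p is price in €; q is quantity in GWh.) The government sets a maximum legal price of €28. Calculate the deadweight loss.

Competitive equilibrium: 36.6 − 0.2q = 23 + 0.58q → q* = 17.4359, p* = 33.1128.
At the ceiling p = 28, quantity supplied = (28 − 23)/0.58 = 8.6207.
Willingness to pay at q' = 8.6207: 36.6 − 0.2·8.6207 = 34.8759.
Δq = 17.4359 − 8.6207 = 8.8152; wedge = 34.8759 − 28 = 6.8759.
Deadweight loss = ½ × 8.8152 × 6.8759 = €30.31.

€30.31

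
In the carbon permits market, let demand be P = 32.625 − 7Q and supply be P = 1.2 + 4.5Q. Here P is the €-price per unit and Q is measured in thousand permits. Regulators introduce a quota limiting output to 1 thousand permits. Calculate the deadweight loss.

Competitive equilibrium: 32.625 − 7Q = 1.2 + 4.5Q → Q* = 2.7326, P* = 13.4967.
At Q = 1: demand price = 32.625 − 7·1 = 25.625; supply price = 1.2 + 4.5·1 = 5.7.
ΔQ = 2.7326 − 1 = 1.7326; wedge = 25.625 − 5.7 = 19.925.
Welfare loss = ½ × 1.7326 × 19.925 = €17.26 thousand.

€17.26 thousand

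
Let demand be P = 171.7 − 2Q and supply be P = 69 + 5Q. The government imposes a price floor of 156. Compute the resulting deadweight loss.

Competitive equilibrium: 171.7 − 2Q = 69 + 5Q → Q* = 14.6714, P* = 142.3571.
At the floor P = 156, quantity demanded = (171.7 − 156)/2 = 7.85.
Sellers' marginal cost at Q' = 7.85: 69 + 5·7.85 = 108.25.
ΔQ = 14.6714 − 7.85 = 6.8214; wedge = 156 − 108.25 = 47.75.
Deadweight loss = ½ × 6.8214 × 47.75 = 162.86.

162.86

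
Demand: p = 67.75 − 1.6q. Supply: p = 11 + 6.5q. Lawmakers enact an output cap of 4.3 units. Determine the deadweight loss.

Competitive equilibrium: 67.75 − 1.6q = 11 + 6.5q → q* = 7.0062, p* = 56.5401.
At q = 4.3: demand price = 67.75 − 1.6·4.3 = 60.87; supply price = 11 + 6.5·4.3 = 38.95.
Δq = 7.0062 − 4.3 = 2.7062; wedge = 60.87 − 38.95 = 21.92.
Deadweight loss = ½ × 2.7062 × 21.92 = 29.66.

29.66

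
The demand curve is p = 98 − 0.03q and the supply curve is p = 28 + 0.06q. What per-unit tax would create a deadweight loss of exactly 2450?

Competitive equilibrium: 98 − 0.03q = 28 + 0.06q → q* = 777.7778, p* = 74.6667.
A tax t gives Δq = t/0.09 and wedge t, so DWL = t²/0.18.
t²/0.18 = 2450 → t² = 441 → t = 21.

21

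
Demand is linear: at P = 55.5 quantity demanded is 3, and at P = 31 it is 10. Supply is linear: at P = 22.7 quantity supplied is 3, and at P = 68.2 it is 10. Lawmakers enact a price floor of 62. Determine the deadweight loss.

131.95

Demand slope = (31 − 55.5)/(10 − 3) = −3.5, so P = 66 − 3.5Q.
Supply slope = (68.2 − 22.7)/(10 − 3) = 6.5, so P = 3.2 + 6.5Q.
Competitive equilibrium: 66 − 3.5Q = 3.2 + 6.5Q → Q* = 6.28, P* = 44.02.
At the floor P = 62, quantity demanded = (66 − 62)/3.5 = 1.1429.
Sellers' marginal cost at Q' = 1.1429: 3.2 + 6.5·1.1429 = 10.6289.
ΔQ = 6.28 − 1.1429 = 5.1371; wedge = 62 − 10.6289 = 51.3711.
Welfare loss = ½ × 5.1371 × 51.3711 = 131.95.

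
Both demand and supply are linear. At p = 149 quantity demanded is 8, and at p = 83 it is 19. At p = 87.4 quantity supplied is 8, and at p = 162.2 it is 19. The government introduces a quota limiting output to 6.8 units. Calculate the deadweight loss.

Demand slope = (83 − 149)/(19 − 8) = −6, so p = 197 − 6q.
Supply slope = (162.2 − 87.4)/(19 − 8) = 6.8, so p = 33 + 6.8q.
Competitive equilibrium: 197 − 6q = 33 + 6.8q → q* = 12.8125, p* = 120.125.
At q = 6.8: demand price = 197 − 6·6.8 = 156.2; supply price = 33 + 6.8·6.8 = 79.24.
Δq = 12.8125 − 6.8 = 6.0125; wedge = 156.2 − 79.24 = 76.96.
Welfare loss = ½ × 6.0125 × 76.96 = 231.361.

231.361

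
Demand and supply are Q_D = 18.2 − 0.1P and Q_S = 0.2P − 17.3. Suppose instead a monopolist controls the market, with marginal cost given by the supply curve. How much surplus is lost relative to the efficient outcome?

48.64

In inverse form: demand P = 182 − 10Q, supply P = 86.5 + 5Q.
Competitive equilibrium: 182 − 10Q = 86.5 + 5Q → Q* = 6.3667, P* = 118.3333.
Marginal revenue: MR = 182 − 20Q. Set MR = MC: 182 − 20Q = 86.5 + 5Q → Q_m = 3.82.
Price P_m = 182 − 10·3.82 = 143.8; MC(Q_m) = 86.5 + 5·3.82 = 105.6.
Competitive Q* = 6.3667, so ΔQ = 2.5467; wedge = 143.8 − 105.6 = 38.2.
Deadweight loss = ½ × 2.5467 × 38.2 = 48.64.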